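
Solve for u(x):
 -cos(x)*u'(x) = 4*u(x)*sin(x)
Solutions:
 u(x) = C1*cos(x)^4


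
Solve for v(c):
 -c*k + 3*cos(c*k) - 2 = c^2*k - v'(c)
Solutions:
 v(c) = C1 + c^3*k/3 + c^2*k/2 + 2*c - 3*sin(c*k)/k


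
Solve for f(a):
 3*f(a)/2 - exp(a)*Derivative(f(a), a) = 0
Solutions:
 f(a) = C1*exp(-3*exp(-a)/2)


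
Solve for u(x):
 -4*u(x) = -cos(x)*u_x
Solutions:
 u(x) = C1*(sin(x)^2 + 2*sin(x) + 1)/(sin(x)^2 - 2*sin(x) + 1)


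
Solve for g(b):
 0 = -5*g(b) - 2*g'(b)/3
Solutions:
 g(b) = C1*exp(-15*b/2)


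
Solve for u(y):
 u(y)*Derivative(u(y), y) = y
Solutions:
 u(y) = -sqrt(C1 + y^2)
 u(y) = sqrt(C1 + y^2)


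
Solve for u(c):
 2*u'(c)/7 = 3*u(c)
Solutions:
 u(c) = C1*exp(21*c/2)


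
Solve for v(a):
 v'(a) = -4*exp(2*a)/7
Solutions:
 v(a) = C1 - 2*exp(2*a)/7


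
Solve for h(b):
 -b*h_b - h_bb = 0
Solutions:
 h(b) = C1 + C2*erf(sqrt(2)*b/2)


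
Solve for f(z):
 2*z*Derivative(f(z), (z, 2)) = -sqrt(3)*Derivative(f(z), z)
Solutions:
 f(z) = C1 + C2*z^(1 - sqrt(3)/2)


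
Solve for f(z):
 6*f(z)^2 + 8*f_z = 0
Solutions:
 f(z) = 4/(C1 + 3*z)


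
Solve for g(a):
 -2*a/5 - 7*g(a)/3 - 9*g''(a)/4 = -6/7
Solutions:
 g(a) = C1*sin(2*sqrt(21)*a/9) + C2*cos(2*sqrt(21)*a/9) - 6*a/35 + 18/49


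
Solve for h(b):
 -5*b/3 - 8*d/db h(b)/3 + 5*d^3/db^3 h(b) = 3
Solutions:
 h(b) = C1 + C2*exp(-2*sqrt(30)*b/15) + C3*exp(2*sqrt(30)*b/15) - 5*b^2/16 - 9*b/8


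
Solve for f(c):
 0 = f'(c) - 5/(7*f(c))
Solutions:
 f(c) = -sqrt(C1 + 70*c)/7
 f(c) = sqrt(C1 + 70*c)/7


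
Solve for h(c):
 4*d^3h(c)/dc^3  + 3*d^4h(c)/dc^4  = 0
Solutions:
 h(c) = C1 + C2*c + C3*c^2 + C4*exp(-4*c/3)


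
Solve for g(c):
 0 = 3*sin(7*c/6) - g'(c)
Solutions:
 g(c) = C1 - 18*cos(7*c/6)/7


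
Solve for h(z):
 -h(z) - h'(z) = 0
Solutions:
 h(z) = C1*exp(-z)


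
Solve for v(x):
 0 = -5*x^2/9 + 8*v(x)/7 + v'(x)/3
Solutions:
 v(x) = C1*exp(-24*x/7) + 35*x^2/72 - 245*x/864 + 1715/20736


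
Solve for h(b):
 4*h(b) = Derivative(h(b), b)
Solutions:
 h(b) = C1*exp(4*b)


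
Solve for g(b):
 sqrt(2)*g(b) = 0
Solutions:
 g(b) = 0


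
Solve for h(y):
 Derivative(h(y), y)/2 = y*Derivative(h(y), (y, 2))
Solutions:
 h(y) = C1 + C2*y^(3/2)


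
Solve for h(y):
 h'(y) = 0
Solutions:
 h(y) = C1


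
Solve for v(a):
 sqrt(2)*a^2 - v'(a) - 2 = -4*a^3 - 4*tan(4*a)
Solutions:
 v(a) = C1 + a^4 + sqrt(2)*a^3/3 - 2*a - log(cos(4*a))


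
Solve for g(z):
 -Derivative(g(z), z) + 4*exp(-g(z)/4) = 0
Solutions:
 g(z) = 4*log(C1 + z)


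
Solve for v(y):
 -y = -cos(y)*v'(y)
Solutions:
 v(y) = C1 + Integral(y/cos(y), y)


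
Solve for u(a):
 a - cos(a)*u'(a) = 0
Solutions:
 u(a) = C1 + Integral(a/cos(a), a)


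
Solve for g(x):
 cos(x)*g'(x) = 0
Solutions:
 g(x) = C1


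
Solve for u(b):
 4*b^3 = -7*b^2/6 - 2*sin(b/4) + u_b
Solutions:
 u(b) = C1 + b^4 + 7*b^3/18 - 8*cos(b/4)


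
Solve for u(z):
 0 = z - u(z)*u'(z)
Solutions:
 u(z) = -sqrt(C1 + z^2)
 u(z) = sqrt(C1 + z^2)


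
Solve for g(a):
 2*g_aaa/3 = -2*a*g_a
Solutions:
 g(a) = C1 + Integral(C2*airyai(-3^(1/3)*a) + C3*airybi(-3^(1/3)*a), a)


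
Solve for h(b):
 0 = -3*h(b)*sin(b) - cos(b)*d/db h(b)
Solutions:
 h(b) = C1*cos(b)^3


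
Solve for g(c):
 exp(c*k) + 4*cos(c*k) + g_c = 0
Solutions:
 g(c) = C1 - exp(c*k)/k - 4*sin(c*k)/k


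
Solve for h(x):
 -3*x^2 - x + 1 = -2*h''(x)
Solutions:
 h(x) = C1 + C2*x + x^4/8 + x^3/12 - x^2/4


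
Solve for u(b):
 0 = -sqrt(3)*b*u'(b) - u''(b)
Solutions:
 u(b) = C1 + C2*erf(sqrt(2)*3^(1/4)*b/2)


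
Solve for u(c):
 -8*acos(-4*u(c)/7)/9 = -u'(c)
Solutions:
 Integral(1/acos(-4*_y/7), (_y, u(c))) = C1 + 8*c/9


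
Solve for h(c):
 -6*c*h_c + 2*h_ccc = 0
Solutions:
 h(c) = C1 + Integral(C2*airyai(3^(1/3)*c) + C3*airybi(3^(1/3)*c), c)


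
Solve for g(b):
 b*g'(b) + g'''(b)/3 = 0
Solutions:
 g(b) = C1 + Integral(C2*airyai(-3^(1/3)*b) + C3*airybi(-3^(1/3)*b), b)


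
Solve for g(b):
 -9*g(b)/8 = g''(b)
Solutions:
 g(b) = C1*sin(3*sqrt(2)*b/4) + C2*cos(3*sqrt(2)*b/4)


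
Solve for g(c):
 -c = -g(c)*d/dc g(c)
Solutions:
 g(c) = -sqrt(C1 + c^2)
 g(c) = sqrt(C1 + c^2)


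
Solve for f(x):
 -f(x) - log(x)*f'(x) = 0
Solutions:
 f(x) = C1*exp(-li(x))


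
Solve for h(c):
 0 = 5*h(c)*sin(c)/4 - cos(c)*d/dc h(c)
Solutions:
 h(c) = C1/cos(c)^(5/4)


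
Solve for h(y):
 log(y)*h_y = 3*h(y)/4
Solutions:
 h(y) = C1*exp(3*li(y)/4)


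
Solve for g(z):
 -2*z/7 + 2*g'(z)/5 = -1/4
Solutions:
 g(z) = C1 + 5*z^2/14 - 5*z/8


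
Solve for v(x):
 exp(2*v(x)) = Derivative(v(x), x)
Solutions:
 v(x) = log(-sqrt(-1/(C1 + x))) - log(2)/2
 v(x) = log(-1/(C1 + x))/2 - log(2)/2


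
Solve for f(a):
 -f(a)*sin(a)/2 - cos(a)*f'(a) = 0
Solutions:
 f(a) = C1*sqrt(cos(a))


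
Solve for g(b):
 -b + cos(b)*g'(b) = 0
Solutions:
 g(b) = C1 + Integral(b/cos(b), b)


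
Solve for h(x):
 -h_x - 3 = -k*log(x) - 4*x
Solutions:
 h(x) = C1 + k*x*log(x) - k*x + 2*x^2 - 3*x


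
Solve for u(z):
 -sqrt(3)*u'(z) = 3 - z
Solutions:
 u(z) = C1 + sqrt(3)*z^2/6 - sqrt(3)*z


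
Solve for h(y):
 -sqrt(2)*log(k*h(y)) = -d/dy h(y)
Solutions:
 li(k*h(y))/k = C1 + sqrt(2)*y


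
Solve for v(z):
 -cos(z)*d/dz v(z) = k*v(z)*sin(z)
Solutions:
 v(z) = C1*exp(k*log(cos(z)))


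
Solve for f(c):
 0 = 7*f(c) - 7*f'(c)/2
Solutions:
 f(c) = C1*exp(2*c)


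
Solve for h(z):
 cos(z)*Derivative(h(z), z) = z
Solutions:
 h(z) = C1 + Integral(z/cos(z), z)


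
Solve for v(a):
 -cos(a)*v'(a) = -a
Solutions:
 v(a) = C1 + Integral(a/cos(a), a)


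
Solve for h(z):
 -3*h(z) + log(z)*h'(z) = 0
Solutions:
 h(z) = C1*exp(3*li(z))


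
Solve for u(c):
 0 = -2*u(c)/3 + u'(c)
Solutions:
 u(c) = C1*exp(2*c/3)


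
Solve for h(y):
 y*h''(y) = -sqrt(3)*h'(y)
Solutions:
 h(y) = C1 + C2*y^(1 - sqrt(3))


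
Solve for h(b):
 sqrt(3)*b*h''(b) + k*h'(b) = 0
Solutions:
 h(b) = C1 + b^(-sqrt(3)*re(k)/3 + 1)*(C2*sin(sqrt(3)*log(b)*Abs(im(k))/3) + C3*cos(sqrt(3)*log(b)*im(k)/3))


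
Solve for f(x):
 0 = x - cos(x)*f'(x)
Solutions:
 f(x) = C1 + Integral(x/cos(x), x)


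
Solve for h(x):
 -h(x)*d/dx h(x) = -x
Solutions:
 h(x) = -sqrt(C1 + x^2)
 h(x) = sqrt(C1 + x^2)


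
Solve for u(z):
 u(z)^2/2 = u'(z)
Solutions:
 u(z) = -2/(C1 + z)


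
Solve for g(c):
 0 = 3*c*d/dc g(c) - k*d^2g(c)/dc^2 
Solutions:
 g(c) = C1 + C2*erf(sqrt(6)*c*sqrt(-1/k)/2)/sqrt(-1/k)


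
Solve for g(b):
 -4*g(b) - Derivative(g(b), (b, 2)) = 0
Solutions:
 g(b) = C1*sin(2*b) + C2*cos(2*b)


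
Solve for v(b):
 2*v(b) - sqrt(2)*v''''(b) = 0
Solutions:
 v(b) = C1*exp(-2^(1/8)*b) + C2*exp(2^(1/8)*b) + C3*sin(2^(1/8)*b) + C4*cos(2^(1/8)*b)


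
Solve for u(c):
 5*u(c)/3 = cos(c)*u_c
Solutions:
 u(c) = C1*(sin(c) + 1)^(5/6)/(sin(c) - 1)^(5/6)


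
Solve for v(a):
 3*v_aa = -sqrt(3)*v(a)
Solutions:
 v(a) = C1*sin(3^(3/4)*a/3) + C2*cos(3^(3/4)*a/3)


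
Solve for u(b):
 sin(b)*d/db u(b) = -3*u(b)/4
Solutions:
 u(b) = C1*(cos(b) + 1)^(3/8)/(cos(b) - 1)^(3/8)


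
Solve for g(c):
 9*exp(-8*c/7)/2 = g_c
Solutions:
 g(c) = C1 - 63*exp(-8*c/7)/16


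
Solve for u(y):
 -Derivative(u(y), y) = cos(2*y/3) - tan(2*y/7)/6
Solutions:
 u(y) = C1 - 7*log(cos(2*y/7))/12 - 3*sin(2*y/3)/2


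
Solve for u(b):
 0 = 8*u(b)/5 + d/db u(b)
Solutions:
 u(b) = C1*exp(-8*b/5)


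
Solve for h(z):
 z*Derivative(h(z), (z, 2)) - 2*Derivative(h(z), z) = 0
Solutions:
 h(z) = C1 + C2*z^3


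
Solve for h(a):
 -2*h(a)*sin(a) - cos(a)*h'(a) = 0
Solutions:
 h(a) = C1*cos(a)^2


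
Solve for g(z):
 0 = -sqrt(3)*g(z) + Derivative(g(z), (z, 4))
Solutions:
 g(z) = C1*exp(-3^(1/8)*z) + C2*exp(3^(1/8)*z) + C3*sin(3^(1/8)*z) + C4*cos(3^(1/8)*z)


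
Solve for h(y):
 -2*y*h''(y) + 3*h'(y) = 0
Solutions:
 h(y) = C1 + C2*y^(5/2)


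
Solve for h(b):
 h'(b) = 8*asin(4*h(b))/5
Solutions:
 Integral(1/asin(4*_y), (_y, h(b))) = C1 + 8*b/5


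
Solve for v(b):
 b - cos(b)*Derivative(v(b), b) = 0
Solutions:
 v(b) = C1 + Integral(b/cos(b), b)


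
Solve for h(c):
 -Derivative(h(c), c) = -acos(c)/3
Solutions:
 h(c) = C1 + c*acos(c)/3 - sqrt(1 - c^2)/3


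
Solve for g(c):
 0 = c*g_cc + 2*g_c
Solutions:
 g(c) = C1 + C2/c


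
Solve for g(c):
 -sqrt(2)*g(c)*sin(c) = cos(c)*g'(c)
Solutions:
 g(c) = C1*cos(c)^(sqrt(2))


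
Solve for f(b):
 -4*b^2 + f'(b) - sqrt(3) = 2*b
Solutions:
 f(b) = C1 + 4*b^3/3 + b^2 + sqrt(3)*b


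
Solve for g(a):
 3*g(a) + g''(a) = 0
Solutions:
 g(a) = C1*sin(sqrt(3)*a) + C2*cos(sqrt(3)*a)


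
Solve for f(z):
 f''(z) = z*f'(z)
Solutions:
 f(z) = C1 + C2*erfi(sqrt(2)*z/2)


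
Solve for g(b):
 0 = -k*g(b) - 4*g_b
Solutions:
 g(b) = C1*exp(-b*k/4)


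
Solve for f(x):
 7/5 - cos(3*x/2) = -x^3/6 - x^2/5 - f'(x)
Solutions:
 f(x) = C1 - x^4/24 - x^3/15 - 7*x/5 + 2*sin(3*x/2)/3


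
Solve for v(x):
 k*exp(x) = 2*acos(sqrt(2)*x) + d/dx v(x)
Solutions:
 v(x) = C1 + k*exp(x) - 2*x*acos(sqrt(2)*x) + sqrt(2)*sqrt(1 - 2*x^2)


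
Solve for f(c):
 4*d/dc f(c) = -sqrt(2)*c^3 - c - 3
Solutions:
 f(c) = C1 - sqrt(2)*c^4/16 - c^2/8 - 3*c/4


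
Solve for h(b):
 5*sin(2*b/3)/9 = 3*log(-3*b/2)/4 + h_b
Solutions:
 h(b) = C1 - 3*b*log(-b)/4 - 3*b*log(3)/4 + 3*b*log(2)/4 + 3*b/4 - 5*cos(2*b/3)/6


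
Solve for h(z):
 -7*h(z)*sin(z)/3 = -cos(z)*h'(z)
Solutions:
 h(z) = C1/cos(z)^(7/3)


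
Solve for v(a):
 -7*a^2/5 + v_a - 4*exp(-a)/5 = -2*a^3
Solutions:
 v(a) = C1 - a^4/2 + 7*a^3/15 - 4*exp(-a)/5


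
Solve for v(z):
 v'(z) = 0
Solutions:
 v(z) = C1


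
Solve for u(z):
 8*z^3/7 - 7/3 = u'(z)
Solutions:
 u(z) = C1 + 2*z^4/7 - 7*z/3


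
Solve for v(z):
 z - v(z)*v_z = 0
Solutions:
 v(z) = -sqrt(C1 + z^2)
 v(z) = sqrt(C1 + z^2)


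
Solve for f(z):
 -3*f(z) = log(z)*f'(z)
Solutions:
 f(z) = C1*exp(-3*li(z))


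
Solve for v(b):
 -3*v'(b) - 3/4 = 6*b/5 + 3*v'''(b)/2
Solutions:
 v(b) = C1 + C2*sin(sqrt(2)*b) + C3*cos(sqrt(2)*b) - b^2/5 - b/4


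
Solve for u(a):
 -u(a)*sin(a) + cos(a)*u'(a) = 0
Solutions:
 u(a) = C1/cos(a)


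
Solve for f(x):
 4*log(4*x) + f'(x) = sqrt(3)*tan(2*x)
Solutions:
 f(x) = C1 - 4*x*log(x) - 8*x*log(2) + 4*x - sqrt(3)*log(cos(2*x))/2


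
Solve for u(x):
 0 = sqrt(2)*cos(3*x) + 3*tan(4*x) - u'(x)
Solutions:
 u(x) = C1 - 3*log(cos(4*x))/4 + sqrt(2)*sin(3*x)/3


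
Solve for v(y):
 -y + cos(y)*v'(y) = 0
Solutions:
 v(y) = C1 + Integral(y/cos(y), y)


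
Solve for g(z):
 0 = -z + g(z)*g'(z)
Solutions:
 g(z) = -sqrt(C1 + z^2)
 g(z) = sqrt(C1 + z^2)


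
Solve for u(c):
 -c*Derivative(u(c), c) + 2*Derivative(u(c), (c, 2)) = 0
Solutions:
 u(c) = C1 + C2*erfi(c/2)


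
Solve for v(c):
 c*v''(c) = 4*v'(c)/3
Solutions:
 v(c) = C1 + C2*c^(7/3)


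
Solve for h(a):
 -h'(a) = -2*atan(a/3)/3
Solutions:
 h(a) = C1 + 2*a*atan(a/3)/3 - log(a^2 + 9)


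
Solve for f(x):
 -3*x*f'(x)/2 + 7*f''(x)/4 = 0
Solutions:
 f(x) = C1 + C2*erfi(sqrt(21)*x/7)


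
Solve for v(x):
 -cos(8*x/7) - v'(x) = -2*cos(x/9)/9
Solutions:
 v(x) = C1 + 2*sin(x/9) - 7*sin(8*x/7)/8


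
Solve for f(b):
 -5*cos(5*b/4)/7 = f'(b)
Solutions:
 f(b) = C1 - 4*sin(5*b/4)/7


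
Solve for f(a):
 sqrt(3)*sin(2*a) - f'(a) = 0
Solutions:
 f(a) = C1 - sqrt(3)*cos(2*a)/2


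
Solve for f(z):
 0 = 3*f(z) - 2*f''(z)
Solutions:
 f(z) = C1*exp(-sqrt(6)*z/2) + C2*exp(sqrt(6)*z/2)


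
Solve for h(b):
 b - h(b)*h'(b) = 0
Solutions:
 h(b) = -sqrt(C1 + b^2)
 h(b) = sqrt(C1 + b^2)


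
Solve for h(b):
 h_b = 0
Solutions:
 h(b) = C1


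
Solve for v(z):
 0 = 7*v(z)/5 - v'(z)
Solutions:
 v(z) = C1*exp(7*z/5)


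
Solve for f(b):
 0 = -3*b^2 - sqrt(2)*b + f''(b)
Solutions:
 f(b) = C1 + C2*b + b^4/4 + sqrt(2)*b^3/6


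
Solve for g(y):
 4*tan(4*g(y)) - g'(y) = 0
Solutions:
 g(y) = -asin(C1*exp(16*y))/4 + pi/4
 g(y) = asin(C1*exp(16*y))/4


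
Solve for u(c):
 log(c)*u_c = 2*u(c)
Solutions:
 u(c) = C1*exp(2*li(c))


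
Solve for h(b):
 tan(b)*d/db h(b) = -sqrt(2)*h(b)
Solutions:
 h(b) = C1/sin(b)^(sqrt(2))


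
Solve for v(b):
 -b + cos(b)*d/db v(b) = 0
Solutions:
 v(b) = C1 + Integral(b/cos(b), b)


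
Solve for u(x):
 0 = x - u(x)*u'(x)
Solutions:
 u(x) = -sqrt(C1 + x^2)
 u(x) = sqrt(C1 + x^2)


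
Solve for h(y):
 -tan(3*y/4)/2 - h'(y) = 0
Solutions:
 h(y) = C1 + 2*log(cos(3*y/4))/3


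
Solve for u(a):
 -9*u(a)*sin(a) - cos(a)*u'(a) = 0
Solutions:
 u(a) = C1*cos(a)^9


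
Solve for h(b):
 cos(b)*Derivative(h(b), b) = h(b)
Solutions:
 h(b) = C1*sqrt(sin(b) + 1)/sqrt(sin(b) - 1)


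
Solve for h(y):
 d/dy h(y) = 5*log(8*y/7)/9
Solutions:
 h(y) = C1 + 5*y*log(y)/9 - 5*y*log(7)/9 - 5*y/9 + 5*y*log(2)/3


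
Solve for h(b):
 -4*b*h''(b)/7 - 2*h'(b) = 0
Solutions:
 h(b) = C1 + C2/b^(5/2)


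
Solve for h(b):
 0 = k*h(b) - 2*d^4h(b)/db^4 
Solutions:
 h(b) = C1*exp(-2^(3/4)*b*k^(1/4)/2) + C2*exp(2^(3/4)*b*k^(1/4)/2) + C3*exp(-2^(3/4)*I*b*k^(1/4)/2) + C4*exp(2^(3/4)*I*b*k^(1/4)/2)


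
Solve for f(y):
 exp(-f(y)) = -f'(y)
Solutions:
 f(y) = log(C1 - y)


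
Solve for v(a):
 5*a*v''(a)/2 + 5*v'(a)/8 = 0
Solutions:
 v(a) = C1 + C2*a^(3/4)


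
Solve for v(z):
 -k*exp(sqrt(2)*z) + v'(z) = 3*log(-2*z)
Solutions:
 v(z) = C1 + sqrt(2)*k*exp(sqrt(2)*z)/2 + 3*z*log(-z) + 3*z*(-1 + log(2))


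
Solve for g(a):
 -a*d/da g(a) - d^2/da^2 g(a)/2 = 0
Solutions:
 g(a) = C1 + C2*erf(a)


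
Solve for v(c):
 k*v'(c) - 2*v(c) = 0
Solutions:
 v(c) = C1*exp(2*c/k)


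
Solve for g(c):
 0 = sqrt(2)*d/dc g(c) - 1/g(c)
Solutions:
 g(c) = -sqrt(C1 + sqrt(2)*c)
 g(c) = sqrt(C1 + sqrt(2)*c)


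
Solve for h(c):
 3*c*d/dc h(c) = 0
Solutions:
 h(c) = C1


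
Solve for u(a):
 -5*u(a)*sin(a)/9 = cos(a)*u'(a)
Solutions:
 u(a) = C1*cos(a)^(5/9)


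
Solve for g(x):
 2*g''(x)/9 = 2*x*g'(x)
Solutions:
 g(x) = C1 + C2*erfi(3*sqrt(2)*x/2)


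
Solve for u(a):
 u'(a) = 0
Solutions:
 u(a) = C1


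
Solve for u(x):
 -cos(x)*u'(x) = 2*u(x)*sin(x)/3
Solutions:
 u(x) = C1*cos(x)^(2/3)


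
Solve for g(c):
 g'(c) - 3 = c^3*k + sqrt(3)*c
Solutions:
 g(c) = C1 + c^4*k/4 + sqrt(3)*c^2/2 + 3*c


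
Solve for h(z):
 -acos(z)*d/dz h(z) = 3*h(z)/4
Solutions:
 h(z) = C1*exp(-3*Integral(1/acos(z), z)/4)


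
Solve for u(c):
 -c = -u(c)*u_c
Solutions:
 u(c) = -sqrt(C1 + c^2)
 u(c) = sqrt(C1 + c^2)


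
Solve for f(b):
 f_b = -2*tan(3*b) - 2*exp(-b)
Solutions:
 f(b) = C1 - log(tan(3*b)^2 + 1)/3 + 2*exp(-b)


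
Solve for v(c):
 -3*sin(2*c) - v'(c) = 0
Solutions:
 v(c) = C1 + 3*cos(2*c)/2


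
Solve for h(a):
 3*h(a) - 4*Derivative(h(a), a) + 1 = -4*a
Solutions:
 h(a) = C1*exp(3*a/4) - 4*a/3 - 19/9


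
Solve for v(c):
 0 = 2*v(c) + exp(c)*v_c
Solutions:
 v(c) = C1*exp(2*exp(-c))


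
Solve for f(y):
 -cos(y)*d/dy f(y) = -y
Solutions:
 f(y) = C1 + Integral(y/cos(y), y)


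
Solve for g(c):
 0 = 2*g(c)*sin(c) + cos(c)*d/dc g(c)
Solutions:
 g(c) = C1*cos(c)^2


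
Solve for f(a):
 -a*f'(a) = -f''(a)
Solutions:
 f(a) = C1 + C2*erfi(sqrt(2)*a/2)


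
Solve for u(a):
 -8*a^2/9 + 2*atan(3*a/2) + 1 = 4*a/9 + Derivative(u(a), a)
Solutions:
 u(a) = C1 - 8*a^3/27 - 2*a^2/9 + 2*a*atan(3*a/2) + a - 2*log(9*a^2 + 4)/3


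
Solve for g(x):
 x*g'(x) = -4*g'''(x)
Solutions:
 g(x) = C1 + Integral(C2*airyai(-2^(1/3)*x/2) + C3*airybi(-2^(1/3)*x/2), x)


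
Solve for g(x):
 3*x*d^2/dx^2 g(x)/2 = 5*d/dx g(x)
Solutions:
 g(x) = C1 + C2*x^(13/3)


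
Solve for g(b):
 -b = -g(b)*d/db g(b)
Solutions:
 g(b) = -sqrt(C1 + b^2)
 g(b) = sqrt(C1 + b^2)


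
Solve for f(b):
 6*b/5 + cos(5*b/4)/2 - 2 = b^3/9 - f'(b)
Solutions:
 f(b) = C1 + b^4/36 - 3*b^2/5 + 2*b - 2*sin(5*b/4)/5


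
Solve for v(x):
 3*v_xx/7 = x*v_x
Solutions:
 v(x) = C1 + C2*erfi(sqrt(42)*x/6)


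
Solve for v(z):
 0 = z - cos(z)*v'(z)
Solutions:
 v(z) = C1 + Integral(z/cos(z), z)


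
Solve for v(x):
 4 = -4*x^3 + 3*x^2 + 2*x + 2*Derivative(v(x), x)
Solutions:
 v(x) = C1 + x^4/2 - x^3/2 - x^2/2 + 2*x


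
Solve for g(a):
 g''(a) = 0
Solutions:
 g(a) = C1 + C2*a


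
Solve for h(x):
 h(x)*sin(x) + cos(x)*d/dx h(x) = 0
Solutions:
 h(x) = C1*cos(x)


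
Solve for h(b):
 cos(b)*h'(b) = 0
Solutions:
 h(b) = C1


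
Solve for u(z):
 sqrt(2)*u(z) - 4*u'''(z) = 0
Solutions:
 u(z) = C3*exp(sqrt(2)*z/2) + (C1*sin(sqrt(6)*z/4) + C2*cos(sqrt(6)*z/4))*exp(-sqrt(2)*z/4)


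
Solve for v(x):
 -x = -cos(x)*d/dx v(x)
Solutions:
 v(x) = C1 + Integral(x/cos(x), x)


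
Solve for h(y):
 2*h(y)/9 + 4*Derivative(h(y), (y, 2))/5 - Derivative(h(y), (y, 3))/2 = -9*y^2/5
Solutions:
 h(y) = C1*exp(y*(-2^(1/3)*(5*sqrt(13305) + 631)^(1/3) - 32*2^(2/3)/(5*sqrt(13305) + 631)^(1/3) + 16)/30)*sin(2^(1/3)*sqrt(3)*y*(-(5*sqrt(13305) + 631)^(1/3) + 32*2^(1/3)/(5*sqrt(13305) + 631)^(1/3))/30) + C2*exp(y*(-2^(1/3)*(5*sqrt(13305) + 631)^(1/3) - 32*2^(2/3)/(5*sqrt(13305) + 631)^(1/3) + 16)/30)*cos(2^(1/3)*sqrt(3)*y*(-(5*sqrt(13305) + 631)^(1/3) + 32*2^(1/3)/(5*sqrt(13305) + 631)^(1/3))/30) + C3*exp(y*(32*2^(2/3)/(5*sqrt(13305) + 631)^(1/3) + 8 + 2^(1/3)*(5*sqrt(13305) + 631)^(1/3))/15) - 81*y^2/10 + 1458/25


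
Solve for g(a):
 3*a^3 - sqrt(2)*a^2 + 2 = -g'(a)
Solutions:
 g(a) = C1 - 3*a^4/4 + sqrt(2)*a^3/3 - 2*a


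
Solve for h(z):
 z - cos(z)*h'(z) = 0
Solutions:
 h(z) = C1 + Integral(z/cos(z), z)


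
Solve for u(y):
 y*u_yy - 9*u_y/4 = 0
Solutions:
 u(y) = C1 + C2*y^(13/4)


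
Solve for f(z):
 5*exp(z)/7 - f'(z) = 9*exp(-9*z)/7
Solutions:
 f(z) = C1 + 5*exp(z)/7 + exp(-9*z)/7


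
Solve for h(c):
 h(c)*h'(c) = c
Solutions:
 h(c) = -sqrt(C1 + c^2)
 h(c) = sqrt(C1 + c^2)


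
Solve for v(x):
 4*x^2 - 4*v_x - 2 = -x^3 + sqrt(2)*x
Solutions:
 v(x) = C1 + x^4/16 + x^3/3 - sqrt(2)*x^2/8 - x/2


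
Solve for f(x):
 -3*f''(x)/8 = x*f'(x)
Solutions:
 f(x) = C1 + C2*erf(2*sqrt(3)*x/3)


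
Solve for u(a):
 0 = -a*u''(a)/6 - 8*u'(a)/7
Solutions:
 u(a) = C1 + C2/a^(41/7)


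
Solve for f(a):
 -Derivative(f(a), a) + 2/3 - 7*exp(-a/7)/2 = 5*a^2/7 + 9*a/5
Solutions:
 f(a) = C1 - 5*a^3/21 - 9*a^2/10 + 2*a/3 + 49*exp(-a/7)/2


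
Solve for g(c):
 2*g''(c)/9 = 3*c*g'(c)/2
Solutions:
 g(c) = C1 + C2*erfi(3*sqrt(6)*c/4)


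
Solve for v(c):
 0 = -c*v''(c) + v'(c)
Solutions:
 v(c) = C1 + C2*c^2


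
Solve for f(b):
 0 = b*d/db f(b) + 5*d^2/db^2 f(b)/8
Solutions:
 f(b) = C1 + C2*erf(2*sqrt(5)*b/5)


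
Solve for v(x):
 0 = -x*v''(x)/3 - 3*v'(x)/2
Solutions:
 v(x) = C1 + C2/x^(7/2)


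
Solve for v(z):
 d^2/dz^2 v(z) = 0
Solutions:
 v(z) = C1 + C2*z


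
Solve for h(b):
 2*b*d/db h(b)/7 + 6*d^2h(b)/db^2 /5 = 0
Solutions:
 h(b) = C1 + C2*erf(sqrt(210)*b/42)


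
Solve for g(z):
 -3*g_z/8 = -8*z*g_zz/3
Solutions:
 g(z) = C1 + C2*z^(73/64)


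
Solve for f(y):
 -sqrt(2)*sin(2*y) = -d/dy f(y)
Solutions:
 f(y) = C1 - sqrt(2)*cos(2*y)/2


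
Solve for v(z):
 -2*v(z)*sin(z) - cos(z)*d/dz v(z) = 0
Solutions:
 v(z) = C1*cos(z)^2


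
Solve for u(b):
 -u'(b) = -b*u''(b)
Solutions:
 u(b) = C1 + C2*b^2


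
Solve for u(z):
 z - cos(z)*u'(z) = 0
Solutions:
 u(z) = C1 + Integral(z/cos(z), z)


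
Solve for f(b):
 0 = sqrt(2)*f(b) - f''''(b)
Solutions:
 f(b) = C1*exp(-2^(1/8)*b) + C2*exp(2^(1/8)*b) + C3*sin(2^(1/8)*b) + C4*cos(2^(1/8)*b)


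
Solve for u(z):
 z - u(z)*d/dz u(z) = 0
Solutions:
 u(z) = -sqrt(C1 + z^2)
 u(z) = sqrt(C1 + z^2)


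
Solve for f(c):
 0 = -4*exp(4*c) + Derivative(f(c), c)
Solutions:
 f(c) = C1 + exp(4*c)


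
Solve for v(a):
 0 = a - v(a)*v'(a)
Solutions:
 v(a) = -sqrt(C1 + a^2)
 v(a) = sqrt(C1 + a^2)


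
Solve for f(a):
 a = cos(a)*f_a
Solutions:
 f(a) = C1 + Integral(a/cos(a), a)


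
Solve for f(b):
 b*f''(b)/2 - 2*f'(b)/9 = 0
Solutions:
 f(b) = C1 + C2*b^(13/9)


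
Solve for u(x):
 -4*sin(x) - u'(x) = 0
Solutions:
 u(x) = C1 + 4*cos(x)


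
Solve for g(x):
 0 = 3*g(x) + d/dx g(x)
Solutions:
 g(x) = C1*exp(-3*x)


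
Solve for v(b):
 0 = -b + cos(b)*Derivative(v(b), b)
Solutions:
 v(b) = C1 + Integral(b/cos(b), b)


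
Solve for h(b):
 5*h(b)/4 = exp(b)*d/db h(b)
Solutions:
 h(b) = C1*exp(-5*exp(-b)/4)


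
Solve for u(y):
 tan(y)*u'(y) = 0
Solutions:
 u(y) = C1


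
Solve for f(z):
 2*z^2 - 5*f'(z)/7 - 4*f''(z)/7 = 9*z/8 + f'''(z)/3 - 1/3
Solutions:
 f(z) = C1 + 14*z^3/15 - 1211*z^2/400 + 2023*z/750 + (C2*sin(sqrt(69)*z/7) + C3*cos(sqrt(69)*z/7))*exp(-6*z/7)


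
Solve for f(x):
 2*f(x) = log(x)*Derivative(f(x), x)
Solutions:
 f(x) = C1*exp(2*li(x))


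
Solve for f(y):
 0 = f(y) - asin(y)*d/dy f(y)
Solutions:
 f(y) = C1*exp(Integral(1/asin(y), y))


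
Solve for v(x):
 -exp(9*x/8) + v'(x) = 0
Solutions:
 v(x) = C1 + 8*exp(9*x/8)/9


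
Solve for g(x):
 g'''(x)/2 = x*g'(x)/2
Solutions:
 g(x) = C1 + Integral(C2*airyai(x) + C3*airybi(x), x)


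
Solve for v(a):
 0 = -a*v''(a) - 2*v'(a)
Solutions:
 v(a) = C1 + C2/a


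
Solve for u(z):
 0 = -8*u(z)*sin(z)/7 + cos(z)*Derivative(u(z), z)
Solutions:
 u(z) = C1/cos(z)^(8/7)


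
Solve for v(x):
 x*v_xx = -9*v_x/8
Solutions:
 v(x) = C1 + C2/x^(1/8)


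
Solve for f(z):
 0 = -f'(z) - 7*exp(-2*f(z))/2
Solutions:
 f(z) = log(-sqrt(C1 - 7*z))
 f(z) = log(C1 - 7*z)/2


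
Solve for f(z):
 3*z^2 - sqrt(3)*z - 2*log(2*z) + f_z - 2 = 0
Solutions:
 f(z) = C1 - z^3 + sqrt(3)*z^2/2 + 2*z*log(z) + z*log(4)


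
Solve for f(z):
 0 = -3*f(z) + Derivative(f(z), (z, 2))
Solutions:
 f(z) = C1*exp(-sqrt(3)*z) + C2*exp(sqrt(3)*z)


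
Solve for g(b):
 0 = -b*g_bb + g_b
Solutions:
 g(b) = C1 + C2*b^2


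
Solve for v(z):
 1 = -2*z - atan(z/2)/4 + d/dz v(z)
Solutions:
 v(z) = C1 + z^2 + z*atan(z/2)/4 + z - log(z^2 + 4)/4


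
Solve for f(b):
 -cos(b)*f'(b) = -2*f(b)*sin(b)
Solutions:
 f(b) = C1/cos(b)^2


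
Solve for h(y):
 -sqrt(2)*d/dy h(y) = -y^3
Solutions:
 h(y) = C1 + sqrt(2)*y^4/8


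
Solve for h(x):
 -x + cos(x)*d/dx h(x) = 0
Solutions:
 h(x) = C1 + Integral(x/cos(x), x)


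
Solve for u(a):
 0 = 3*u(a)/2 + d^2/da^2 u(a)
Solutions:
 u(a) = C1*sin(sqrt(6)*a/2) + C2*cos(sqrt(6)*a/2)


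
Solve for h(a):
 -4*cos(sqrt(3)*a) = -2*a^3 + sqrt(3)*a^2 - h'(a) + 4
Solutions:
 h(a) = C1 - a^4/2 + sqrt(3)*a^3/3 + 4*a + 4*sqrt(3)*sin(sqrt(3)*a)/3


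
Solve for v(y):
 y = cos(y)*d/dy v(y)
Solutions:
 v(y) = C1 + Integral(y/cos(y), y)


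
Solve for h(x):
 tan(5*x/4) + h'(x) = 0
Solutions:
 h(x) = C1 + 4*log(cos(5*x/4))/5


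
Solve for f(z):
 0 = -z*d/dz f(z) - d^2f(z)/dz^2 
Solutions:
 f(z) = C1 + C2*erf(sqrt(2)*z/2)


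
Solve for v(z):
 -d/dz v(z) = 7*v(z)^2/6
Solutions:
 v(z) = 6/(C1 + 7*z)


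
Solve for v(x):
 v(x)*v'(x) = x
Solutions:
 v(x) = -sqrt(C1 + x^2)
 v(x) = sqrt(C1 + x^2)


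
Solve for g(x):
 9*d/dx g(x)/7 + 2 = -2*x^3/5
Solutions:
 g(x) = C1 - 7*x^4/90 - 14*x/9


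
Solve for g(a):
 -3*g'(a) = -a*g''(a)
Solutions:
 g(a) = C1 + C2*a^4


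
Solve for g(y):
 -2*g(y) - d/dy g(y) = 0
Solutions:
 g(y) = C1*exp(-2*y)


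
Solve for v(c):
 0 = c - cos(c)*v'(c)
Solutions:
 v(c) = C1 + Integral(c/cos(c), c)


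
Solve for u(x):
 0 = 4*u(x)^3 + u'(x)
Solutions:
 u(x) = -sqrt(2)*sqrt(-1/(C1 - 4*x))/2
 u(x) = sqrt(2)*sqrt(-1/(C1 - 4*x))/2


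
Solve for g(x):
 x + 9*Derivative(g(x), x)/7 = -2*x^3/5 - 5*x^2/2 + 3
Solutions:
 g(x) = C1 - 7*x^4/90 - 35*x^3/54 - 7*x^2/18 + 7*x/3


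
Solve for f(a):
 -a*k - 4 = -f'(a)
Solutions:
 f(a) = C1 + a^2*k/2 + 4*a


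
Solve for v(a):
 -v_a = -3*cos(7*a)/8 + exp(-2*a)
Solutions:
 v(a) = C1 + 3*sin(7*a)/56 + exp(-2*a)/2


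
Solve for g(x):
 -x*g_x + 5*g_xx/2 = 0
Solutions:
 g(x) = C1 + C2*erfi(sqrt(5)*x/5)


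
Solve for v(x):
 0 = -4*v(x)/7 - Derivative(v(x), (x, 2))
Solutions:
 v(x) = C1*sin(2*sqrt(7)*x/7) + C2*cos(2*sqrt(7)*x/7)


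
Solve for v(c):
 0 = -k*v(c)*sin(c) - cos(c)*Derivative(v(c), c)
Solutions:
 v(c) = C1*exp(k*log(cos(c)))


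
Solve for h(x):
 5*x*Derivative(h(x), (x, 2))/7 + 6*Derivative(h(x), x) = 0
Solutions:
 h(x) = C1 + C2/x^(37/5)


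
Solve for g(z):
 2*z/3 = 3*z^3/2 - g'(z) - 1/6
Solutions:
 g(z) = C1 + 3*z^4/8 - z^2/3 - z/6


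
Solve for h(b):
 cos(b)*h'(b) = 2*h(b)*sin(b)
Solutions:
 h(b) = C1/cos(b)^2


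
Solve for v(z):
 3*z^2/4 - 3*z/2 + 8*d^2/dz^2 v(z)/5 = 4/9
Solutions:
 v(z) = C1 + C2*z - 5*z^4/128 + 5*z^3/32 + 5*z^2/36


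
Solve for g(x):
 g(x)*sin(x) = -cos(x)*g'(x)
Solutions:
 g(x) = C1*cos(x)


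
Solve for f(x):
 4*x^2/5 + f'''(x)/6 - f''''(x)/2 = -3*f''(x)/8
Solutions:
 f(x) = C1 + C2*x + C3*exp(x*(1 - 2*sqrt(7))/6) + C4*exp(x*(1 + 2*sqrt(7))/6) - 8*x^4/45 + 128*x^3/405 - 3968*x^2/1215


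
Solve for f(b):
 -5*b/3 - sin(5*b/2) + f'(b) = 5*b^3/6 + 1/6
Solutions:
 f(b) = C1 + 5*b^4/24 + 5*b^2/6 + b/6 - 2*cos(5*b/2)/5


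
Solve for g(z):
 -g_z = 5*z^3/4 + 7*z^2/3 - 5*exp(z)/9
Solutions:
 g(z) = C1 - 5*z^4/16 - 7*z^3/9 + 5*exp(z)/9


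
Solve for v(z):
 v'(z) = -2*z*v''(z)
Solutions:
 v(z) = C1 + C2*sqrt(z)


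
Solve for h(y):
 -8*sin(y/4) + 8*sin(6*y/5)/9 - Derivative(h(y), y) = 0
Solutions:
 h(y) = C1 + 32*cos(y/4) - 20*cos(6*y/5)/27


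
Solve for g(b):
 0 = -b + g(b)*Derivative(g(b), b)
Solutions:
 g(b) = -sqrt(C1 + b^2)
 g(b) = sqrt(C1 + b^2)


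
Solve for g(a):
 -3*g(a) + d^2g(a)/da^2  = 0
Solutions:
 g(a) = C1*exp(-sqrt(3)*a) + C2*exp(sqrt(3)*a)


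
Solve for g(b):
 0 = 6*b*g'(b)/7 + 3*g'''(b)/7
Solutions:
 g(b) = C1 + Integral(C2*airyai(-2^(1/3)*b) + C3*airybi(-2^(1/3)*b), b)


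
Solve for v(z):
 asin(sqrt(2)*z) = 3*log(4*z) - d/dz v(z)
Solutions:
 v(z) = C1 + 3*z*log(z) - z*asin(sqrt(2)*z) - 3*z + 6*z*log(2) - sqrt(2)*sqrt(1 - 2*z^2)/2


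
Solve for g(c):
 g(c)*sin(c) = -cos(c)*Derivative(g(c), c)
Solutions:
 g(c) = C1*cos(c)


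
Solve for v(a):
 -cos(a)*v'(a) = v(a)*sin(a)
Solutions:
 v(a) = C1*cos(a)


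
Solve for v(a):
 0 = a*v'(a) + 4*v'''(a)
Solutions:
 v(a) = C1 + Integral(C2*airyai(-2^(1/3)*a/2) + C3*airybi(-2^(1/3)*a/2), a)


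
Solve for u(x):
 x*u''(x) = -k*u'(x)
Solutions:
 u(x) = C1 + x^(1 - re(k))*(C2*sin(log(x)*Abs(im(k))) + C3*cos(log(x)*im(k)))


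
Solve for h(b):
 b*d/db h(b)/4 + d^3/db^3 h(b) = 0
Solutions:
 h(b) = C1 + Integral(C2*airyai(-2^(1/3)*b/2) + C3*airybi(-2^(1/3)*b/2), b)


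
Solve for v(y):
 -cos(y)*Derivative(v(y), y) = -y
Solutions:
 v(y) = C1 + Integral(y/cos(y), y)


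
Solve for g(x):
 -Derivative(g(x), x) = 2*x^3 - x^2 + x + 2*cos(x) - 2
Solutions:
 g(x) = C1 - x^4/2 + x^3/3 - x^2/2 + 2*x - 2*sin(x)


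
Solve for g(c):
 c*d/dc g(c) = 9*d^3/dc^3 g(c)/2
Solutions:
 g(c) = C1 + Integral(C2*airyai(6^(1/3)*c/3) + C3*airybi(6^(1/3)*c/3), c)


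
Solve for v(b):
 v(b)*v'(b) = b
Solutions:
 v(b) = -sqrt(C1 + b^2)
 v(b) = sqrt(C1 + b^2)


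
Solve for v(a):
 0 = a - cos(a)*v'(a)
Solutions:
 v(a) = C1 + Integral(a/cos(a), a)


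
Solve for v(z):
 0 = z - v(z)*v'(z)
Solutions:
 v(z) = -sqrt(C1 + z^2)
 v(z) = sqrt(C1 + z^2)


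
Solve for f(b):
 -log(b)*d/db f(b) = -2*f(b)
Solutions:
 f(b) = C1*exp(2*li(b))


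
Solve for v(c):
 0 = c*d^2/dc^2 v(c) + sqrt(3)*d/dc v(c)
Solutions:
 v(c) = C1 + C2*c^(1 - sqrt(3))


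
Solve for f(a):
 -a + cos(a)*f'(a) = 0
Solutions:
 f(a) = C1 + Integral(a/cos(a), a)


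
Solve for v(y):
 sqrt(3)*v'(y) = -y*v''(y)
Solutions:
 v(y) = C1 + C2*y^(1 - sqrt(3))


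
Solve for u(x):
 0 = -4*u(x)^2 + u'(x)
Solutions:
 u(x) = -1/(C1 + 4*x)


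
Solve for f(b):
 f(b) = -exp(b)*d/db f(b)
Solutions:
 f(b) = C1*exp(exp(-b))


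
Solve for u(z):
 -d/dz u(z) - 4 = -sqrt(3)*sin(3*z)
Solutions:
 u(z) = C1 - 4*z - sqrt(3)*cos(3*z)/3


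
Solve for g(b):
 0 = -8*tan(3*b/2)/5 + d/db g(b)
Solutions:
 g(b) = C1 - 16*log(cos(3*b/2))/15


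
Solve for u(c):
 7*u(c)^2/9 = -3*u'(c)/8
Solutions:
 u(c) = 27/(C1 + 56*c)


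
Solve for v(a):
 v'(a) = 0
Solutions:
 v(a) = C1


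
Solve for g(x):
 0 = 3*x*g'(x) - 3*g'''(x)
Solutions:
 g(x) = C1 + Integral(C2*airyai(x) + C3*airybi(x), x)


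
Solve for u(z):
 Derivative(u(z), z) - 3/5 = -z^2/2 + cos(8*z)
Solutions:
 u(z) = C1 - z^3/6 + 3*z/5 + sin(8*z)/8


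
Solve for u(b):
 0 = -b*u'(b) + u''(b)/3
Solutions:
 u(b) = C1 + C2*erfi(sqrt(6)*b/2)


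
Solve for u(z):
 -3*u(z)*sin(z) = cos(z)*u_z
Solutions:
 u(z) = C1*cos(z)^3


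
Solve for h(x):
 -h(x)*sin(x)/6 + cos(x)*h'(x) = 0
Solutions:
 h(x) = C1/cos(x)^(1/6)


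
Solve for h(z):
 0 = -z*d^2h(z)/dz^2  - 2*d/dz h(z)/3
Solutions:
 h(z) = C1 + C2*z^(1/3)


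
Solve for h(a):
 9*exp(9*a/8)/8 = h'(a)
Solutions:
 h(a) = C1 + exp(9*a/8)


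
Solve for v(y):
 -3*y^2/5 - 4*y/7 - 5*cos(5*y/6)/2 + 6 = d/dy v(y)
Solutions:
 v(y) = C1 - y^3/5 - 2*y^2/7 + 6*y - 3*sin(5*y/6)


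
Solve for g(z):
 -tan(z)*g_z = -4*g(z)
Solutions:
 g(z) = C1*sin(z)^4


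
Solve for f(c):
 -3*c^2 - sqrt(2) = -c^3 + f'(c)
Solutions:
 f(c) = C1 + c^4/4 - c^3 - sqrt(2)*c


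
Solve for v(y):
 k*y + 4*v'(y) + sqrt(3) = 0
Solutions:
 v(y) = C1 - k*y^2/8 - sqrt(3)*y/4


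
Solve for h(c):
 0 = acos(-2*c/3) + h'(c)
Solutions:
 h(c) = C1 - c*acos(-2*c/3) - sqrt(9 - 4*c^2)/2


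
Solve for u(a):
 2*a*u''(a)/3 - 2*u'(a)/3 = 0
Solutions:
 u(a) = C1 + C2*a^2


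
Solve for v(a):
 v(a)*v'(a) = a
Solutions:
 v(a) = -sqrt(C1 + a^2)
 v(a) = sqrt(C1 + a^2)


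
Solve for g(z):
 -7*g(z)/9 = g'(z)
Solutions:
 g(z) = C1*exp(-7*z/9)


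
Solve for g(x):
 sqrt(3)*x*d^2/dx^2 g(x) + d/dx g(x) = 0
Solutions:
 g(x) = C1 + C2*x^(1 - sqrt(3)/3)


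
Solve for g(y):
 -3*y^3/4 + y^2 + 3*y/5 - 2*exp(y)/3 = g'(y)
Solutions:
 g(y) = C1 - 3*y^4/16 + y^3/3 + 3*y^2/10 - 2*exp(y)/3


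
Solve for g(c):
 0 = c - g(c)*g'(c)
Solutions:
 g(c) = -sqrt(C1 + c^2)
 g(c) = sqrt(C1 + c^2)


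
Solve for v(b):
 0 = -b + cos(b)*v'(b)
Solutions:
 v(b) = C1 + Integral(b/cos(b), b)


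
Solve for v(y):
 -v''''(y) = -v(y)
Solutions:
 v(y) = C1*exp(-y) + C2*exp(y) + C3*sin(y) + C4*cos(y)


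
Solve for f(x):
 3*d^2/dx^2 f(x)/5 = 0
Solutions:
 f(x) = C1 + C2*x


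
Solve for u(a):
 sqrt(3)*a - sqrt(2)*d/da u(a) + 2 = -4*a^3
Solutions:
 u(a) = C1 + sqrt(2)*a^4/2 + sqrt(6)*a^2/4 + sqrt(2)*a


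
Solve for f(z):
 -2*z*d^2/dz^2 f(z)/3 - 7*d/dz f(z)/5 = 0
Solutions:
 f(z) = C1 + C2/z^(11/10)


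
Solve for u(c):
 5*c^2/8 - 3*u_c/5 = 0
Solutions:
 u(c) = C1 + 25*c^3/72


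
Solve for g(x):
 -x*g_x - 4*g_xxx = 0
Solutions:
 g(x) = C1 + Integral(C2*airyai(-2^(1/3)*x/2) + C3*airybi(-2^(1/3)*x/2), x)


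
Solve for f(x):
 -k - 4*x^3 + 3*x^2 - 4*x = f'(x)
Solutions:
 f(x) = C1 - k*x - x^4 + x^3 - 2*x^2


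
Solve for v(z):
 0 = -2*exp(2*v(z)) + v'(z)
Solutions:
 v(z) = log(-sqrt(-1/(C1 + 2*z))) - log(2)/2
 v(z) = log(-1/(C1 + 2*z))/2 - log(2)/2


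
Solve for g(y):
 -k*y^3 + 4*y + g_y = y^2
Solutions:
 g(y) = C1 + k*y^4/4 + y^3/3 - 2*y^2


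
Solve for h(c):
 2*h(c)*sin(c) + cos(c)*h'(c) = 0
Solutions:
 h(c) = C1*cos(c)^2


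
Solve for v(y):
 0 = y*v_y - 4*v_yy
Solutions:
 v(y) = C1 + C2*erfi(sqrt(2)*y/4)


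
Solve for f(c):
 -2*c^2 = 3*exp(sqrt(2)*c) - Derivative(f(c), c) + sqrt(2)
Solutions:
 f(c) = C1 + 2*c^3/3 + sqrt(2)*c + 3*sqrt(2)*exp(sqrt(2)*c)/2


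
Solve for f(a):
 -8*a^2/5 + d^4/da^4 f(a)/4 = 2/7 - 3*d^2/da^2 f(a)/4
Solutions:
 f(a) = C1 + C2*a + C3*sin(sqrt(3)*a) + C4*cos(sqrt(3)*a) + 8*a^4/45 - 164*a^2/315


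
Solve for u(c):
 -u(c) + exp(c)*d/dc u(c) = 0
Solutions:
 u(c) = C1*exp(-exp(-c))


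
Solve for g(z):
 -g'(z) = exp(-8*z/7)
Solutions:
 g(z) = C1 + 7*exp(-8*z/7)/8


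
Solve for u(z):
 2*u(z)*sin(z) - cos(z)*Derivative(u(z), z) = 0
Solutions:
 u(z) = C1/cos(z)^2


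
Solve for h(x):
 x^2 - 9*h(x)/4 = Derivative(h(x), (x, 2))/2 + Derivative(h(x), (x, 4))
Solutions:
 h(x) = 4*x^2/9 + (C1*sin(sqrt(6)*x*cos(atan(sqrt(35))/2)/2) + C2*cos(sqrt(6)*x*cos(atan(sqrt(35))/2)/2))*exp(-sqrt(6)*x*sin(atan(sqrt(35))/2)/2) + (C3*sin(sqrt(6)*x*cos(atan(sqrt(35))/2)/2) + C4*cos(sqrt(6)*x*cos(atan(sqrt(35))/2)/2))*exp(sqrt(6)*x*sin(atan(sqrt(35))/2)/2) - 16/81


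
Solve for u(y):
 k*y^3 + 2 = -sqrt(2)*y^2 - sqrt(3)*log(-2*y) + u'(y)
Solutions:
 u(y) = C1 + k*y^4/4 + sqrt(2)*y^3/3 + sqrt(3)*y*log(-y) + y*(-sqrt(3) + sqrt(3)*log(2) + 2)


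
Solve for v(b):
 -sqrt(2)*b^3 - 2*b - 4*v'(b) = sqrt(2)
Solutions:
 v(b) = C1 - sqrt(2)*b^4/16 - b^2/4 - sqrt(2)*b/4


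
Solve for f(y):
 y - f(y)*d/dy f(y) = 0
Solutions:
 f(y) = -sqrt(C1 + y^2)
 f(y) = sqrt(C1 + y^2)


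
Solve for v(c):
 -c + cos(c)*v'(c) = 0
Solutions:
 v(c) = C1 + Integral(c/cos(c), c)


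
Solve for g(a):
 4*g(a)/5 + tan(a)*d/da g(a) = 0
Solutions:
 g(a) = C1/sin(a)^(4/5)


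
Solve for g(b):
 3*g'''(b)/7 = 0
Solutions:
 g(b) = C1 + C2*b + C3*b^2


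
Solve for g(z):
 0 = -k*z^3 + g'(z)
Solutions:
 g(z) = C1 + k*z^4/4


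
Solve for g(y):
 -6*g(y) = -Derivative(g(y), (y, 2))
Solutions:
 g(y) = C1*exp(-sqrt(6)*y) + C2*exp(sqrt(6)*y)


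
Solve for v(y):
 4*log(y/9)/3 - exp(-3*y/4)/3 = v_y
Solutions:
 v(y) = C1 + 4*y*log(y)/3 + 4*y*(-2*log(3) - 1)/3 + 4*exp(-3*y/4)/9


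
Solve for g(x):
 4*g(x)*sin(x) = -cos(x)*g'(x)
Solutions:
 g(x) = C1*cos(x)^4


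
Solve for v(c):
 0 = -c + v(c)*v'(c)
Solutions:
 v(c) = -sqrt(C1 + c^2)
 v(c) = sqrt(C1 + c^2)


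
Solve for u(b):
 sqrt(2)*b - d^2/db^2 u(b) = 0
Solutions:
 u(b) = C1 + C2*b + sqrt(2)*b^3/6


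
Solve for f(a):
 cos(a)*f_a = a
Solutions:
 f(a) = C1 + Integral(a/cos(a), a)


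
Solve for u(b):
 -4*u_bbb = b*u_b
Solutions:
 u(b) = C1 + Integral(C2*airyai(-2^(1/3)*b/2) + C3*airybi(-2^(1/3)*b/2), b)


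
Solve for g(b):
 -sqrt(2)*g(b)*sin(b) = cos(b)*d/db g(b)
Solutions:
 g(b) = C1*cos(b)^(sqrt(2))


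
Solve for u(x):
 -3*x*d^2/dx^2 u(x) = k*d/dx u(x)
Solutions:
 u(x) = C1 + x^(1 - re(k)/3)*(C2*sin(log(x)*Abs(im(k))/3) + C3*cos(log(x)*im(k)/3))


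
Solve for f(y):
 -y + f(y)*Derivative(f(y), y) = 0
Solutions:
 f(y) = -sqrt(C1 + y^2)
 f(y) = sqrt(C1 + y^2)


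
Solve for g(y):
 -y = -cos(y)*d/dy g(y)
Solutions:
 g(y) = C1 + Integral(y/cos(y), y)


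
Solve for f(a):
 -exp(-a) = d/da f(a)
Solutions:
 f(a) = C1 + exp(-a)


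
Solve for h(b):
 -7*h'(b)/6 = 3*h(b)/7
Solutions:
 h(b) = C1*exp(-18*b/49)


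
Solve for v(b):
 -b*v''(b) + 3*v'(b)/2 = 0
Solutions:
 v(b) = C1 + C2*b^(5/2)


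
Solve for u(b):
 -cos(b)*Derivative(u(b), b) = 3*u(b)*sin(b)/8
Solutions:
 u(b) = C1*cos(b)^(3/8)


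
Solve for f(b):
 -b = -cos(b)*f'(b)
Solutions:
 f(b) = C1 + Integral(b/cos(b), b)


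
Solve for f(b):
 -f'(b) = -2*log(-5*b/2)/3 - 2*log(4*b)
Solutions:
 f(b) = C1 + 8*b*log(b)/3 + 2*b*(-4 + log(5) + 5*log(2) + I*pi)/3


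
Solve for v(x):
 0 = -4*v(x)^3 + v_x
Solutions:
 v(x) = -sqrt(2)*sqrt(-1/(C1 + 4*x))/2
 v(x) = sqrt(2)*sqrt(-1/(C1 + 4*x))/2


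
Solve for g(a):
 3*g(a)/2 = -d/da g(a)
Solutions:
 g(a) = C1*exp(-3*a/2)


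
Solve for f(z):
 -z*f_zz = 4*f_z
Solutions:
 f(z) = C1 + C2/z^3


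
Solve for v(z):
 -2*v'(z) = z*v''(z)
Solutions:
 v(z) = C1 + C2/z


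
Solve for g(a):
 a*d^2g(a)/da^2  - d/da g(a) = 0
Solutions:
 g(a) = C1 + C2*a^2


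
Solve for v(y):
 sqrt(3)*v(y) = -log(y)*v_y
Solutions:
 v(y) = C1*exp(-sqrt(3)*li(y))


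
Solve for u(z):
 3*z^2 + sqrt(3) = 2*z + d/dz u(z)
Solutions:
 u(z) = C1 + z^3 - z^2 + sqrt(3)*z


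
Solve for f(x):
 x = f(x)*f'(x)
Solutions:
 f(x) = -sqrt(C1 + x^2)
 f(x) = sqrt(C1 + x^2)


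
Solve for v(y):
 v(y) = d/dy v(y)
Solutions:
 v(y) = C1*exp(y)


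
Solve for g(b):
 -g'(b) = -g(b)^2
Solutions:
 g(b) = -1/(C1 + b)


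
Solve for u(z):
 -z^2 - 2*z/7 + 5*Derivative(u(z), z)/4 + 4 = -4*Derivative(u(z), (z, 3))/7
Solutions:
 u(z) = C1 + C2*sin(sqrt(35)*z/4) + C3*cos(sqrt(35)*z/4) + 4*z^3/15 + 4*z^2/35 - 688*z/175


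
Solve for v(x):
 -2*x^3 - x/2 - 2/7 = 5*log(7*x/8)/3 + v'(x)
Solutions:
 v(x) = C1 - x^4/2 - x^2/4 - 5*x*log(x)/3 - 5*x*log(7)/3 + 29*x/21 + 5*x*log(2)


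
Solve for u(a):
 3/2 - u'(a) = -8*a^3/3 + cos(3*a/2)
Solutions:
 u(a) = C1 + 2*a^4/3 + 3*a/2 - 2*sin(3*a/2)/3


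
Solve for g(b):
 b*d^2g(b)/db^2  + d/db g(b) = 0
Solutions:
 g(b) = C1 + C2*log(b)


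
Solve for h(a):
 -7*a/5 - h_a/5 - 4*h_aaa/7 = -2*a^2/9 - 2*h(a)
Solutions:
 h(a) = C1*exp(105^(1/3)*a*(-(450 + sqrt(202605))^(1/3) + 105^(1/3)/(450 + sqrt(202605))^(1/3))/60)*sin(3^(1/6)*35^(1/3)*a*(3*35^(1/3)/(450 + sqrt(202605))^(1/3) + 3^(2/3)*(450 + sqrt(202605))^(1/3))/60) + C2*exp(105^(1/3)*a*(-(450 + sqrt(202605))^(1/3) + 105^(1/3)/(450 + sqrt(202605))^(1/3))/60)*cos(3^(1/6)*35^(1/3)*a*(3*35^(1/3)/(450 + sqrt(202605))^(1/3) + 3^(2/3)*(450 + sqrt(202605))^(1/3))/60) + C3*exp(-105^(1/3)*a*(-(450 + sqrt(202605))^(1/3) + 105^(1/3)/(450 + sqrt(202605))^(1/3))/30) - a^2/9 + 61*a/90 + 61/900


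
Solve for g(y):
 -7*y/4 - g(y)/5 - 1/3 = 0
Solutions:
 g(y) = -35*y/4 - 5/3


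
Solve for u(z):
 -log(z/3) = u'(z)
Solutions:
 u(z) = C1 - z*log(z) + z + z*log(3)


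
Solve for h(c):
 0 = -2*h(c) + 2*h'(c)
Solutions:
 h(c) = C1*exp(c)


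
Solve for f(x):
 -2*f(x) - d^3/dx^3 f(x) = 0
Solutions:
 f(x) = C3*exp(-2^(1/3)*x) + (C1*sin(2^(1/3)*sqrt(3)*x/2) + C2*cos(2^(1/3)*sqrt(3)*x/2))*exp(2^(1/3)*x/2)


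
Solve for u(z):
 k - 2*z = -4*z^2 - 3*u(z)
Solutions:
 u(z) = -k/3 - 4*z^2/3 + 2*z/3


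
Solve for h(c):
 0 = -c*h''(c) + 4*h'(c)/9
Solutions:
 h(c) = C1 + C2*c^(13/9)


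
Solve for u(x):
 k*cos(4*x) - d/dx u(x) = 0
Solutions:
 u(x) = C1 + k*sin(4*x)/4


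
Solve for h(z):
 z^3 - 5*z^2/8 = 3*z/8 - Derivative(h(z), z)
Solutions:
 h(z) = C1 - z^4/4 + 5*z^3/24 + 3*z^2/16


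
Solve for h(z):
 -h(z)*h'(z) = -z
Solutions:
 h(z) = -sqrt(C1 + z^2)
 h(z) = sqrt(C1 + z^2)


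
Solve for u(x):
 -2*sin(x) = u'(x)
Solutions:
 u(x) = C1 + 2*cos(x)


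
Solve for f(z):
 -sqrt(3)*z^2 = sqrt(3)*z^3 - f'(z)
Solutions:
 f(z) = C1 + sqrt(3)*z^4/4 + sqrt(3)*z^3/3


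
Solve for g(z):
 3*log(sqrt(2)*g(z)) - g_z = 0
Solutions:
 -2*Integral(1/(2*log(_y) + log(2)), (_y, g(z)))/3 = C1 - z


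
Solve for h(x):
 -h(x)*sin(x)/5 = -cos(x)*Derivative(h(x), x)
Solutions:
 h(x) = C1/cos(x)^(1/5)


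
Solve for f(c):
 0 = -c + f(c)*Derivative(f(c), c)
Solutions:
 f(c) = -sqrt(C1 + c^2)
 f(c) = sqrt(C1 + c^2)


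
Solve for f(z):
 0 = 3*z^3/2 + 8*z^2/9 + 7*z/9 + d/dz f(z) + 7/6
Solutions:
 f(z) = C1 - 3*z^4/8 - 8*z^3/27 - 7*z^2/18 - 7*z/6
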